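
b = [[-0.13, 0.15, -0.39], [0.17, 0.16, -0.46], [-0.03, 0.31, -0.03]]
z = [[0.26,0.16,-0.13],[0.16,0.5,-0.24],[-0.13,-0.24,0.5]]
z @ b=[[-0.00, 0.02, -0.17],[0.07, 0.03, -0.29],[-0.04, 0.1, 0.15]]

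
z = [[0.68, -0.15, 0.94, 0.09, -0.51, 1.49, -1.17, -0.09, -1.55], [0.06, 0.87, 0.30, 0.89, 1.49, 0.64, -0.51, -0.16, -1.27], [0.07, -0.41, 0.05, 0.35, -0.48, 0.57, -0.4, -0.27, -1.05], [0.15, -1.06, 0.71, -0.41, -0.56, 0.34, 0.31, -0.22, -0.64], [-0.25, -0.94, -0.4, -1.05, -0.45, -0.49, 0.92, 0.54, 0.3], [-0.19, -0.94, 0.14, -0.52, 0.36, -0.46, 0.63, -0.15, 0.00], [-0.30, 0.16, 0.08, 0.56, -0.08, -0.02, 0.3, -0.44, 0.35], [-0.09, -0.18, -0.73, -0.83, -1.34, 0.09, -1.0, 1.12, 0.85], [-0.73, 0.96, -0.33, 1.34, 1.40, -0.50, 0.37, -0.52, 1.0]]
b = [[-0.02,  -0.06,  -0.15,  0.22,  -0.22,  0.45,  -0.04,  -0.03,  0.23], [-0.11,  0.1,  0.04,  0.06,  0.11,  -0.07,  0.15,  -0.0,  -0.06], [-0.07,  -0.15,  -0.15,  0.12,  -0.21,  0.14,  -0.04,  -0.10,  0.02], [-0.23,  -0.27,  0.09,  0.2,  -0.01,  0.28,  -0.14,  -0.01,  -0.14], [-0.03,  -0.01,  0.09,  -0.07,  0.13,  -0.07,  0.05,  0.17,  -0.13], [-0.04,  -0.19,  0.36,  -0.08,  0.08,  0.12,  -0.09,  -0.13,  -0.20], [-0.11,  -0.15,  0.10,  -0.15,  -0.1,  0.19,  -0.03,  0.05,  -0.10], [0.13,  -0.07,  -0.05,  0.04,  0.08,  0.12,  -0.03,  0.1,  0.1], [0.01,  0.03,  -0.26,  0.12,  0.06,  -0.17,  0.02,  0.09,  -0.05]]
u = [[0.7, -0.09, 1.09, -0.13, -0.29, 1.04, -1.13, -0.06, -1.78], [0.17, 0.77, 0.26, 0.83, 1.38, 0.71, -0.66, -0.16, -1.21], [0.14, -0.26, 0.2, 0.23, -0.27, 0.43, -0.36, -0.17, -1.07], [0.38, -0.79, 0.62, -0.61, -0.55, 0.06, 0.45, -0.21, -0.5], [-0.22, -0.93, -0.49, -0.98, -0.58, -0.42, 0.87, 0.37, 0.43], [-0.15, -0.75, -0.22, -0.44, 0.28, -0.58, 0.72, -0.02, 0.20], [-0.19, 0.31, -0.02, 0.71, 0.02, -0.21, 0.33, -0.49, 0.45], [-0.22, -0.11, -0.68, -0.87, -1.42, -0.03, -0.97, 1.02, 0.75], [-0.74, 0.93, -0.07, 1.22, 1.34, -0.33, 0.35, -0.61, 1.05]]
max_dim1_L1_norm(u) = 6.64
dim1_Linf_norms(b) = [0.45, 0.15, 0.21, 0.28, 0.17, 0.36, 0.19, 0.13, 0.26]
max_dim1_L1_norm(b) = 1.42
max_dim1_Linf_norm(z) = 1.55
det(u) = 0.00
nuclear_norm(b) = 2.87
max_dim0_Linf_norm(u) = 1.78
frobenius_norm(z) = 6.21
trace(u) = 2.30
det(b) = 0.00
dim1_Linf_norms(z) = [1.55, 1.49, 1.05, 1.06, 1.05, 0.94, 0.56, 1.34, 1.4]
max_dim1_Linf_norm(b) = 0.45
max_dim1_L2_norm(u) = 2.71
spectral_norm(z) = 3.91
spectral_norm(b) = 0.83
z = b + u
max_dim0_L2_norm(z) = 2.73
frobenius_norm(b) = 1.24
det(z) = -0.05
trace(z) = 2.70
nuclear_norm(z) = 13.29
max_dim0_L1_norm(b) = 1.61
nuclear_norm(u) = 12.28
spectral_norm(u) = 3.94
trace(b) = 0.40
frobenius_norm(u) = 6.01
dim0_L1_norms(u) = [2.91, 4.94, 3.65, 6.02, 6.13, 3.81, 5.84, 3.11, 7.44]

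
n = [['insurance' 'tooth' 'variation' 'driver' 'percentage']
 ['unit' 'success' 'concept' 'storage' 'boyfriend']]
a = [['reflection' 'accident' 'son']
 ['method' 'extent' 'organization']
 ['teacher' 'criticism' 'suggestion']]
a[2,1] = 'criticism'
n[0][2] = 'variation'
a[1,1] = 'extent'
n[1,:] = ['unit', 'success', 'concept', 'storage', 'boyfriend']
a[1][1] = 'extent'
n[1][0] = 'unit'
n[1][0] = 'unit'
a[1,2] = 'organization'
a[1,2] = 'organization'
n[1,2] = 'concept'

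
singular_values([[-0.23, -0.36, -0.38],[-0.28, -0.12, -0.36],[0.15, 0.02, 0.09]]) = [0.74, 0.18, 0.05]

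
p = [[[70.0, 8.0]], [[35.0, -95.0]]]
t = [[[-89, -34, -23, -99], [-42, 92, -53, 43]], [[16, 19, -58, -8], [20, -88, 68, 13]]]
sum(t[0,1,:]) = 40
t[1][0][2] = -58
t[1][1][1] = -88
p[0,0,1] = 8.0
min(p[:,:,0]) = 35.0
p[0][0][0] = 70.0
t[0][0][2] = -23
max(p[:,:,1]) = 8.0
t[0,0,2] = -23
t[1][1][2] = 68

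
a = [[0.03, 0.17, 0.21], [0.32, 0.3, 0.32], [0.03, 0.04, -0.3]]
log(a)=[[-1.87+2.37j, 0.49-0.98j, (-0.21-0.62j)], [(0.85-1.79j), (-1.17+0.87j), (0.38-1.45j)], [(0.02-0.12j), 0.01-0.16j, -1.11+3.04j]]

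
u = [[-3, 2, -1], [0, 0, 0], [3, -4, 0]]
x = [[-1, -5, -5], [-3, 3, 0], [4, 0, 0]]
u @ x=[[-7, 21, 15], [0, 0, 0], [9, -27, -15]]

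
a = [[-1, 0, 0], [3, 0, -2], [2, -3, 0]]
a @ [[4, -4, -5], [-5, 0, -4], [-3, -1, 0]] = [[-4, 4, 5], [18, -10, -15], [23, -8, 2]]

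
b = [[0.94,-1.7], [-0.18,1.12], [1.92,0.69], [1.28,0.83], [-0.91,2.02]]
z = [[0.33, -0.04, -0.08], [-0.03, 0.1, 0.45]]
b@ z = [[0.36, -0.21, -0.84], [-0.09, 0.12, 0.52], [0.61, -0.01, 0.16], [0.40, 0.03, 0.27], [-0.36, 0.24, 0.98]]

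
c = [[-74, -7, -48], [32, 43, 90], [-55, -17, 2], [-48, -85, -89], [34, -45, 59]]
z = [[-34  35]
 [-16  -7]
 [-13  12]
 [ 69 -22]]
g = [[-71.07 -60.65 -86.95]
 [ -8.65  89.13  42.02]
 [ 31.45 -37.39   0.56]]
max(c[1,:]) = 90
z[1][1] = -7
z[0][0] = -34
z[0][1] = 35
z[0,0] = -34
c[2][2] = 2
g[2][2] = 0.56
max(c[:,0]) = 34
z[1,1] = -7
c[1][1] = 43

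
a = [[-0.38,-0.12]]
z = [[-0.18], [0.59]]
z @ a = [[0.07, 0.02], [-0.22, -0.07]]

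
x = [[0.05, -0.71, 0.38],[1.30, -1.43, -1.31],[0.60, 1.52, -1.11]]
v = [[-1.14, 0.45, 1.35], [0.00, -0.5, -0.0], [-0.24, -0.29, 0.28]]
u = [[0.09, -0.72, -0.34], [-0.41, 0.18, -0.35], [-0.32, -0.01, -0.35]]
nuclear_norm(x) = 4.62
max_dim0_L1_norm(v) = 1.63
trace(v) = -1.36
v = u @ x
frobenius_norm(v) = 1.95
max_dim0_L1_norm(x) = 3.66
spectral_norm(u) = 0.81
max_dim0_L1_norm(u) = 1.04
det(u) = -0.00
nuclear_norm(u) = 1.55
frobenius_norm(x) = 3.16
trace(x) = -2.49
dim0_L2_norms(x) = [1.43, 2.2, 1.76]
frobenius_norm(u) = 1.09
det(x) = 0.79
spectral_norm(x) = 2.35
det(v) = -0.00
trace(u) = -0.08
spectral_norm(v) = 1.85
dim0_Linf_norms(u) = [0.41, 0.72, 0.35]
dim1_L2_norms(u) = [0.8, 0.57, 0.47]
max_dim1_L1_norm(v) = 2.94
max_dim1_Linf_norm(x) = 1.52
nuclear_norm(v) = 2.46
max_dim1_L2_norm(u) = 0.8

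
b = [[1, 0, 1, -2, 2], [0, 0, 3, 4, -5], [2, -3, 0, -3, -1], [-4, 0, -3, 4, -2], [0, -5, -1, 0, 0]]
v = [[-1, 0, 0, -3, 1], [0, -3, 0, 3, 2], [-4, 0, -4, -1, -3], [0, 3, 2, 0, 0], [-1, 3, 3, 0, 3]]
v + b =[[0, 0, 1, -5, 3], [0, -3, 3, 7, -3], [-2, -3, -4, -4, -4], [-4, 3, -1, 4, -2], [-1, -2, 2, 0, 3]]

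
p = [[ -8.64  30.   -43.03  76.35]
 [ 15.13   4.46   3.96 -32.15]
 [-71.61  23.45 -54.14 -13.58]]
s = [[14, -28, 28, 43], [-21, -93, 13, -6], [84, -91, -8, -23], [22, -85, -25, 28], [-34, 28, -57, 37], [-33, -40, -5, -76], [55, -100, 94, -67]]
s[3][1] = -85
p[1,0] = 15.13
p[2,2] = -54.14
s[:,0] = [14, -21, 84, 22, -34, -33, 55]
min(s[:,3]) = -76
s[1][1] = -93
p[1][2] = 3.96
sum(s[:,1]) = -409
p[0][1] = 30.0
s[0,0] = 14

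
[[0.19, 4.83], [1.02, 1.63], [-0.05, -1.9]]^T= [[0.19, 1.02, -0.05],[4.83, 1.63, -1.9]]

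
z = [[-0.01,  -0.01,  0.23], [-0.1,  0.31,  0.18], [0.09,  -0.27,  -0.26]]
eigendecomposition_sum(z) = [[0.04, -0.14, -0.03], [-0.07, 0.24, 0.05], [0.05, -0.15, -0.03]] + [[-0.0, -0.00, -0.01],[-0.00, -0.00, -0.0],[-0.00, -0.00, -0.0]] + [[-0.05, 0.14, 0.27], [-0.02, 0.07, 0.13], [0.04, -0.12, -0.23]]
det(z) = 0.00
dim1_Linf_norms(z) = [0.23, 0.31, 0.27]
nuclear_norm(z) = 0.75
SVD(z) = [[-0.27, 0.91, 0.31],[-0.66, -0.41, 0.63],[0.70, -0.04, 0.71]] @ diag([0.5498179704079718, 0.19466975412795448, 0.0019713559345309346]) @ [[0.24,-0.71,-0.66], [0.15,-0.65,0.75], [-0.96,-0.28,-0.05]]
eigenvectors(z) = [[-0.44,0.96,-0.71], [0.76,0.28,-0.35], [-0.48,0.04,0.61]]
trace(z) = 0.04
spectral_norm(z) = 0.55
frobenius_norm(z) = 0.58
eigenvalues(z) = [0.26, -0.0, -0.21]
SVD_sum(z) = [[-0.04, 0.1, 0.10], [-0.09, 0.26, 0.24], [0.09, -0.27, -0.25]] + [[0.03, -0.11, 0.13],[-0.01, 0.05, -0.06],[-0.00, 0.0, -0.01]] + [[-0.0, -0.00, -0.00], [-0.00, -0.0, -0.00], [-0.00, -0.00, -0.00]]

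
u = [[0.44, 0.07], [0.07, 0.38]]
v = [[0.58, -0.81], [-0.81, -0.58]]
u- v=[[-0.14, 0.88], [0.88, 0.96]]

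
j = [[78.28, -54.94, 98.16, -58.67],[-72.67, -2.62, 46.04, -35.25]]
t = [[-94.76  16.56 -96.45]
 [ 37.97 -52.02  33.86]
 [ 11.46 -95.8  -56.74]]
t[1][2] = 33.86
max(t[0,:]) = 16.56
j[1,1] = -2.62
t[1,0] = 37.97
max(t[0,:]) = 16.56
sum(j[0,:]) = 62.83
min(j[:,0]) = -72.67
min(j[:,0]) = -72.67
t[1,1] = -52.02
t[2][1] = -95.8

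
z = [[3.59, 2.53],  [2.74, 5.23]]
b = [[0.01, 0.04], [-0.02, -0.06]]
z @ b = [[-0.01,-0.01], [-0.08,-0.20]]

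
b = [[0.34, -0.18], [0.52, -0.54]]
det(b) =-0.090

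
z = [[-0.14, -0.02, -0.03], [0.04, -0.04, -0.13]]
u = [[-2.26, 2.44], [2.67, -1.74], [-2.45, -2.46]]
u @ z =[[0.41, -0.05, -0.25], [-0.44, 0.02, 0.15], [0.24, 0.15, 0.39]]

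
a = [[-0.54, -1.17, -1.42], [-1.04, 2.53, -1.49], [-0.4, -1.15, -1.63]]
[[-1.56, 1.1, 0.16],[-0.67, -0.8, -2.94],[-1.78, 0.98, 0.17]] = a @ [[-0.15, -0.78, 0.60], [0.24, -0.62, -0.75], [0.96, 0.03, 0.28]]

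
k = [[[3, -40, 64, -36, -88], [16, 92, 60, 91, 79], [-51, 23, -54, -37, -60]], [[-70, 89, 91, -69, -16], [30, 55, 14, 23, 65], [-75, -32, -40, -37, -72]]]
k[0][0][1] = -40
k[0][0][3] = -36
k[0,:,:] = [[3, -40, 64, -36, -88], [16, 92, 60, 91, 79], [-51, 23, -54, -37, -60]]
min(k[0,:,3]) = -37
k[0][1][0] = 16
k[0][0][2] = 64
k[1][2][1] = -32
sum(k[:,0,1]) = 49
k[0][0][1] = -40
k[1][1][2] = 14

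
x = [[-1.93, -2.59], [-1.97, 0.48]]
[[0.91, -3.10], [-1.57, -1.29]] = x@ [[0.60, 0.8], [-0.8, 0.6]]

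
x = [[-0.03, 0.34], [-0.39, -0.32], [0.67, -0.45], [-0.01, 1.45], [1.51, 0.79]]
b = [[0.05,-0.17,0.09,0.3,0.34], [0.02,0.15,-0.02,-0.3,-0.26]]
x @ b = [[0.01, 0.06, -0.01, -0.11, -0.1], [-0.03, 0.02, -0.03, -0.02, -0.05], [0.02, -0.18, 0.07, 0.34, 0.34], [0.03, 0.22, -0.03, -0.44, -0.38], [0.09, -0.14, 0.12, 0.22, 0.31]]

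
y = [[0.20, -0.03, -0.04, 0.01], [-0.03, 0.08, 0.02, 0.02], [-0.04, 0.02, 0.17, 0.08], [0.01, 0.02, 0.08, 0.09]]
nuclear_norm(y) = 0.54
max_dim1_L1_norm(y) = 0.31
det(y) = 0.00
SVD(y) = [[-0.61,  -0.76,  0.12,  -0.21], [0.23,  0.04,  0.94,  -0.26], [0.69,  -0.46,  -0.28,  -0.49], [0.33,  -0.47,  0.17,  0.8]] @ diag([0.2507666532076871, 0.18345962589917453, 0.07367882149117419, 0.03209489940196414]) @ [[-0.61,0.23,0.69,0.33], [-0.76,0.04,-0.46,-0.47], [0.12,0.94,-0.28,0.17], [-0.21,-0.26,-0.49,0.80]]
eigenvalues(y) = [0.25, 0.18, 0.03, 0.07]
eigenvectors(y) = [[0.61, -0.76, -0.21, 0.12], [-0.23, 0.04, -0.26, 0.94], [-0.69, -0.46, -0.49, -0.28], [-0.33, -0.47, 0.80, 0.17]]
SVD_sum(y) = [[0.09, -0.03, -0.10, -0.05], [-0.03, 0.01, 0.04, 0.02], [-0.10, 0.04, 0.12, 0.06], [-0.05, 0.02, 0.06, 0.03]] + [[0.10,-0.01,0.06,0.06], [-0.01,0.0,-0.0,-0.00], [0.06,-0.00,0.04,0.04], [0.06,-0.0,0.04,0.04]] + [[0.0,0.01,-0.00,0.0], [0.01,0.06,-0.02,0.01], [-0.00,-0.02,0.01,-0.0], [0.00,0.01,-0.00,0.00]] + [[0.0, 0.0, 0.00, -0.01], [0.00, 0.0, 0.00, -0.01], [0.00, 0.00, 0.01, -0.01], [-0.01, -0.01, -0.01, 0.02]]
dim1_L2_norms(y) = [0.21, 0.09, 0.19, 0.12]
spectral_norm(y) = 0.25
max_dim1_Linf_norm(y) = 0.2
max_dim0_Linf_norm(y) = 0.2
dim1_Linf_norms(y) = [0.2, 0.08, 0.17, 0.09]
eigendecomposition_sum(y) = [[0.09, -0.03, -0.1, -0.05],[-0.03, 0.01, 0.04, 0.02],[-0.10, 0.04, 0.12, 0.06],[-0.05, 0.02, 0.06, 0.03]] + [[0.10, -0.01, 0.06, 0.06], [-0.01, 0.0, -0.0, -0.0], [0.06, -0.00, 0.04, 0.04], [0.06, -0.00, 0.04, 0.04]] + [[0.0, 0.00, 0.00, -0.01], [0.0, 0.0, 0.00, -0.01], [0.00, 0.00, 0.01, -0.01], [-0.01, -0.01, -0.01, 0.02]] + [[0.00, 0.01, -0.0, 0.0], [0.01, 0.06, -0.02, 0.01], [-0.00, -0.02, 0.01, -0.0], [0.00, 0.01, -0.00, 0.0]]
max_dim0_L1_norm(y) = 0.31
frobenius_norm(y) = 0.32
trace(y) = 0.54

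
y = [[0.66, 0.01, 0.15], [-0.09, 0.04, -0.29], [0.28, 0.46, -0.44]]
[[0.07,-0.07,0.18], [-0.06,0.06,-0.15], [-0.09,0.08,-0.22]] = y@ [[0.07, -0.07, 0.18], [-0.07, 0.06, -0.16], [0.18, -0.16, 0.44]]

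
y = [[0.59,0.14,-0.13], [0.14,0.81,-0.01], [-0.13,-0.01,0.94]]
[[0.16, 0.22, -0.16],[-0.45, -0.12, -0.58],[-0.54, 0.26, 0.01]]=y@[[0.30,0.51,-0.1], [-0.61,-0.23,-0.7], [-0.54,0.35,-0.01]]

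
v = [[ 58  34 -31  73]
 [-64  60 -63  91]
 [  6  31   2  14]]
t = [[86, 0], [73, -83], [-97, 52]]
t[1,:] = [73, -83]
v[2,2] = 2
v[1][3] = 91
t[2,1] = 52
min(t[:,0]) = -97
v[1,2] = -63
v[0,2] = -31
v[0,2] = -31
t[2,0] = -97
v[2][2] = 2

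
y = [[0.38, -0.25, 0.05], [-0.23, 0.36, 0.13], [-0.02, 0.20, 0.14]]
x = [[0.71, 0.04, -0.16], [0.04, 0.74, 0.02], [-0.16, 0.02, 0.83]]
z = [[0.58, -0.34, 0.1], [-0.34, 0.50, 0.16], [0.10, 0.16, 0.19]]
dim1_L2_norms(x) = [0.73, 0.74, 0.85]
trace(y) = 0.88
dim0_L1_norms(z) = [1.02, 1.0, 0.45]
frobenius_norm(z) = 0.96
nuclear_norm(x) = 2.28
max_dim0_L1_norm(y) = 0.81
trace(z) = 1.27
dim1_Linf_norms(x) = [0.71, 0.74, 0.83]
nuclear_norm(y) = 0.89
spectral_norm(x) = 0.94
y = x @ z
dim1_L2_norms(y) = [0.46, 0.45, 0.24]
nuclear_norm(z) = 1.27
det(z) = 0.00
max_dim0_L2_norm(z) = 0.68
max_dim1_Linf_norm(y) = 0.38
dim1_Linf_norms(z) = [0.58, 0.5, 0.19]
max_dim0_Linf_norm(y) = 0.38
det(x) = 0.42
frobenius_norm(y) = 0.68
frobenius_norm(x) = 1.34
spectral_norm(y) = 0.64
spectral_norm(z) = 0.88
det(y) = -0.00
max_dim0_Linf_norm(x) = 0.83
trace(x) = 2.28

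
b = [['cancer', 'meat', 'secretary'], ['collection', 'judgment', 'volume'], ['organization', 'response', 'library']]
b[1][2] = 'volume'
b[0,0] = 'cancer'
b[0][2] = 'secretary'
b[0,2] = 'secretary'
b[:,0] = ['cancer', 'collection', 'organization']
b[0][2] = 'secretary'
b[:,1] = ['meat', 'judgment', 'response']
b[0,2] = 'secretary'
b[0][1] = 'meat'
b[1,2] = 'volume'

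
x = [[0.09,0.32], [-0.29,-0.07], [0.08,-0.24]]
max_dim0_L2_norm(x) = 0.41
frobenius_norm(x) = 0.51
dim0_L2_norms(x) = [0.31, 0.41]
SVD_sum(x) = [[0.12, 0.31],[-0.06, -0.16],[-0.07, -0.18]] + [[-0.03,0.01], [-0.23,0.09], [0.15,-0.06]]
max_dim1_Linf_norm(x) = 0.32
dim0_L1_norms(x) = [0.46, 0.63]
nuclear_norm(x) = 0.72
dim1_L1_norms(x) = [0.41, 0.36, 0.32]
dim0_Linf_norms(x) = [0.29, 0.32]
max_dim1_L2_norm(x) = 0.33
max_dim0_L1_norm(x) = 0.63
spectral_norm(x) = 0.42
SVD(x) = [[-0.79, -0.10], [0.4, -0.83], [0.47, 0.54]] @ diag([0.4199908005749664, 0.29514018268002545]) @ [[-0.36,-0.93], [0.93,-0.36]]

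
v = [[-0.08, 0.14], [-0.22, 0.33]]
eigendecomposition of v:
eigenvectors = [[-0.82,-0.41], [-0.58,-0.91]]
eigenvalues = [0.02, 0.23]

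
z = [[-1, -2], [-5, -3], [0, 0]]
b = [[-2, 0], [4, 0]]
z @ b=[[-6, 0], [-2, 0], [0, 0]]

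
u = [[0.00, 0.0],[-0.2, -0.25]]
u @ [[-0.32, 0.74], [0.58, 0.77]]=[[0.00,0.0], [-0.08,-0.34]]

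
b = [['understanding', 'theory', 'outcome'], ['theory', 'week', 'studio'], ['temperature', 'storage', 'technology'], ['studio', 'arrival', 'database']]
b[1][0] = 'theory'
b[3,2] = 'database'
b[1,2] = 'studio'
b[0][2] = 'outcome'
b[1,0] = 'theory'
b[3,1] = 'arrival'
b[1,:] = ['theory', 'week', 'studio']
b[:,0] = ['understanding', 'theory', 'temperature', 'studio']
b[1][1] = 'week'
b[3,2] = 'database'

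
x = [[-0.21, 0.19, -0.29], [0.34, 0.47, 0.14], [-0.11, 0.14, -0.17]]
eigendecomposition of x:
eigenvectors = [[0.18,0.8,-0.68], [0.97,-0.36,0.29], [0.16,0.47,0.68]]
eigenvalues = [0.56, -0.47, -0.0]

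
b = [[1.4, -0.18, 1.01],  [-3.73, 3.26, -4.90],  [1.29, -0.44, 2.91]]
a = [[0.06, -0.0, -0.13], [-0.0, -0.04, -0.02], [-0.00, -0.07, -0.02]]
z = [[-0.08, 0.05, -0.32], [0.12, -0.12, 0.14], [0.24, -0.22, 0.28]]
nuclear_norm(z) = 0.73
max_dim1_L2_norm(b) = 6.97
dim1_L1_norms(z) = [0.45, 0.38, 0.74]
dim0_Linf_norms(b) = [3.73, 3.26, 4.9]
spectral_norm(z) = 0.57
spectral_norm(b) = 7.74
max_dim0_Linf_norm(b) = 4.9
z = a @ b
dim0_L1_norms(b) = [6.42, 3.88, 8.82]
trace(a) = -0.00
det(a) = -0.00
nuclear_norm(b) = 9.68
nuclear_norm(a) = 0.23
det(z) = -0.00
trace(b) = 7.57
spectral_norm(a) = 0.15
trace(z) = 0.08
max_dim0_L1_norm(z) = 0.74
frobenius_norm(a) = 0.17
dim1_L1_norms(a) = [0.19, 0.06, 0.09]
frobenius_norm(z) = 0.59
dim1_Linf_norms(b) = [1.4, 4.9, 2.91]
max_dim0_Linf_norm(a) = 0.13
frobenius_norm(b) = 7.87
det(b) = 6.86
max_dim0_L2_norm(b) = 5.79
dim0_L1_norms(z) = [0.44, 0.39, 0.74]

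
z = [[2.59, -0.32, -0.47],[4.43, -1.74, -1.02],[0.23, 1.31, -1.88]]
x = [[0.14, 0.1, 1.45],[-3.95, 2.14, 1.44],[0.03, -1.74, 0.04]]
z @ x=[[1.61, 0.39, 3.28], [7.46, -1.51, 3.88], [-5.2, 6.1, 2.14]]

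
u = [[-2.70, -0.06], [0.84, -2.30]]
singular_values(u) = [2.98, 2.1]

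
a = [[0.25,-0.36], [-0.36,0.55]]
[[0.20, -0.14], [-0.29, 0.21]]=a @ [[0.9, 0.07], [0.07, 0.43]]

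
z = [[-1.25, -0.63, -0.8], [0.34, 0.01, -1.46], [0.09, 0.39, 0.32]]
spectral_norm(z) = 1.83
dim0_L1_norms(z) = [1.68, 1.03, 2.58]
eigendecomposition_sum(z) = [[-1.16+0.00j, (-0.31-0j), -0.99+0.00j], [(0.33-0j), (0.09+0j), (0.29-0j)], [-0.02+0.00j, (-0.01-0j), -0.02+0.00j]] + [[(-0.05-0.02j),(-0.16-0.1j),0.09-0.37j], [0.00+0.12j,(-0.04+0.43j),(-0.87+0.19j)], [(0.05-0.01j),(0.2-0.02j),(0.17+0.37j)]] + [[(-0.05+0.02j), (-0.16+0.1j), 0.09+0.37j], [0.00-0.12j, (-0.04-0.43j), (-0.87-0.19j)], [(0.05+0.01j), (0.2+0.02j), (0.17-0.37j)]]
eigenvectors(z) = [[(0.96+0j), 0.16-0.32j, (0.16+0.32j)],[-0.28+0.00j, -0.85+0.00j, (-0.85-0j)],[(0.02+0j), (0.08+0.38j), (0.08-0.38j)]]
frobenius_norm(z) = 2.26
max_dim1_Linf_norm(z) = 1.46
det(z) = -0.67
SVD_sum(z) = [[-0.59,-0.44,-1.20],[-0.46,-0.34,-0.93],[0.18,0.13,0.37]] + [[-0.63, -0.25, 0.40], [0.82, 0.32, -0.52], [0.02, 0.01, -0.02]] + [[-0.02, 0.05, -0.01], [-0.02, 0.03, -0.00], [-0.12, 0.25, -0.03]]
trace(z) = -0.92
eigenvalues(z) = [(-1.08+0j), (0.08+0.78j), (0.08-0.78j)]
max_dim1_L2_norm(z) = 1.61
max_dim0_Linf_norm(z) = 1.46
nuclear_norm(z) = 3.41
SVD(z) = [[-0.77, 0.61, 0.20], [-0.60, -0.79, 0.13], [0.24, -0.02, 0.97]] @ diag([1.8336879615854653, 1.2910636948572443, 0.28291870803836755]) @ [[0.42, 0.31, 0.85],[-0.80, -0.31, 0.51],[-0.42, 0.90, -0.12]]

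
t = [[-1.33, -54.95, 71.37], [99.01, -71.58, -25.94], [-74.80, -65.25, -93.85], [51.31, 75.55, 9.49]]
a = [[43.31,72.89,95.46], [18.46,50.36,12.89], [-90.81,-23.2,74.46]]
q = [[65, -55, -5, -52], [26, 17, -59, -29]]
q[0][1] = -55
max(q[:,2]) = -5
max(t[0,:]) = 71.37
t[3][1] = 75.55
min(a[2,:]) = -90.81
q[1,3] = -29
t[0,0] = -1.33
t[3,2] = 9.49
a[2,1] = -23.2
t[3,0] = 51.31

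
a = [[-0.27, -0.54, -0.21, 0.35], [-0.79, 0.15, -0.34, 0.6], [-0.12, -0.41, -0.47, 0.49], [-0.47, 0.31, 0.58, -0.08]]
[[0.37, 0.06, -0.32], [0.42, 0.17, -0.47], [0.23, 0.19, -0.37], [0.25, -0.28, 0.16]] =a @ [[-0.42,  -0.08,  0.37],[-0.33,  0.05,  0.17],[0.33,  -0.60,  0.47],[0.41,  -0.17,  -0.08]]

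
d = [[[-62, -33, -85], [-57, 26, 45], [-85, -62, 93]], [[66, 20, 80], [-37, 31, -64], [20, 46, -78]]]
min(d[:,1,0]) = -57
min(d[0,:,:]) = -85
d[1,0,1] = 20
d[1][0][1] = 20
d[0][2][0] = -85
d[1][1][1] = 31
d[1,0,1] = 20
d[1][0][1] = 20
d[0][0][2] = -85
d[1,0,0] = 66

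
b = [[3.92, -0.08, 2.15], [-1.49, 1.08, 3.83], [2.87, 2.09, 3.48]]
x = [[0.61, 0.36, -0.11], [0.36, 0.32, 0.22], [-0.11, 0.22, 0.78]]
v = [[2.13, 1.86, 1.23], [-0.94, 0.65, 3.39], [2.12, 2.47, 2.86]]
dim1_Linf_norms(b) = [3.92, 3.83, 3.48]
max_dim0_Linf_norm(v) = 3.39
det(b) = -31.30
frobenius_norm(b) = 7.92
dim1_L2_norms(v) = [3.08, 3.58, 4.33]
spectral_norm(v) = 5.69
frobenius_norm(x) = 1.21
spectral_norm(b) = 6.70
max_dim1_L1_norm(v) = 7.45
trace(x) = 1.71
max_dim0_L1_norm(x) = 1.11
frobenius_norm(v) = 6.41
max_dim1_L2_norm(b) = 4.97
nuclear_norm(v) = 8.65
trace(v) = 5.64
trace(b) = 8.48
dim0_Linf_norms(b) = [3.92, 2.09, 3.83]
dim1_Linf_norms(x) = [0.61, 0.36, 0.78]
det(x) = 0.00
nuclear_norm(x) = 1.71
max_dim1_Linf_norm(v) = 3.39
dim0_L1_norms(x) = [1.08, 0.9, 1.11]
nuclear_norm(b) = 11.92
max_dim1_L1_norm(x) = 1.11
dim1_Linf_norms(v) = [2.13, 3.39, 2.86]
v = b @ x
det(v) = -0.06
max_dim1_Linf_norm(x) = 0.78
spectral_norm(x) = 0.89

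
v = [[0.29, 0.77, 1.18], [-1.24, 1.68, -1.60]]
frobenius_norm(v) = 3.00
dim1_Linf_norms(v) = [1.18, 1.68]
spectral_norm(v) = 2.66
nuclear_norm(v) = 4.04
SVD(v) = [[-0.19, 0.98], [0.98, 0.19]] @ diag([2.664748431107122, 1.3742328037534737]) @ [[-0.48, 0.57, -0.67], [0.04, 0.78, 0.63]]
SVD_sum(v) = [[0.24, -0.28, 0.33], [-1.25, 1.48, -1.76]] + [[0.05, 1.05, 0.85], [0.01, 0.20, 0.16]]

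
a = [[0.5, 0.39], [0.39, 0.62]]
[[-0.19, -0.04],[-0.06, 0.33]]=a@ [[-0.58, -0.99], [0.26, 1.16]]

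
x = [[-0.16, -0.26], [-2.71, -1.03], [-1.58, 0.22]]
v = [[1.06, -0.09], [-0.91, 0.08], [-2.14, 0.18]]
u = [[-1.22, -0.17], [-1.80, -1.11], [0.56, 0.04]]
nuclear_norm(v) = 2.57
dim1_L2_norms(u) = [1.23, 2.11, 0.56]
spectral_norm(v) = 2.56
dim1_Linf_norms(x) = [0.26, 2.71, 1.58]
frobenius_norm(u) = 2.51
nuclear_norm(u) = 2.95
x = u + v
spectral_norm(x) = 3.24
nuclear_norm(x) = 3.96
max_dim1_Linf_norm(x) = 2.71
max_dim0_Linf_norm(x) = 2.71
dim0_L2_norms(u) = [2.25, 1.12]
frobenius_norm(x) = 3.32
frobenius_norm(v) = 2.56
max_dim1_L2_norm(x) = 2.9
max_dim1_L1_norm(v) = 2.32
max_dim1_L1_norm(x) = 3.74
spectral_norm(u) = 2.46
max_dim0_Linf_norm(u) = 1.8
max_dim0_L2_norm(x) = 3.14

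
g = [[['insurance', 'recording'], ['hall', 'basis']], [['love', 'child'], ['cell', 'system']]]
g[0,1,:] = ['hall', 'basis']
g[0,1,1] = 'basis'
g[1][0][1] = 'child'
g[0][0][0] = 'insurance'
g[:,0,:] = [['insurance', 'recording'], ['love', 'child']]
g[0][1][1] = 'basis'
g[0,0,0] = 'insurance'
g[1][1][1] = 'system'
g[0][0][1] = 'recording'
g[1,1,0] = 'cell'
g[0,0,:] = ['insurance', 'recording']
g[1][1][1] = 'system'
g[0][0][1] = 'recording'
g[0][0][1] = 'recording'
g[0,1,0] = 'hall'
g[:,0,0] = ['insurance', 'love']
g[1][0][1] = 'child'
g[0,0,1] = 'recording'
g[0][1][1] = 'basis'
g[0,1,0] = 'hall'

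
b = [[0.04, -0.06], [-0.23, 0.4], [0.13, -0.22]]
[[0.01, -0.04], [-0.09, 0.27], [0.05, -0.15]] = b @ [[0.2, -0.62], [-0.1, 0.32]]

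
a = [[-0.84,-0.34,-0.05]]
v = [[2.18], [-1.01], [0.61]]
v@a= [[-1.83, -0.74, -0.11], [0.85, 0.34, 0.05], [-0.51, -0.21, -0.03]]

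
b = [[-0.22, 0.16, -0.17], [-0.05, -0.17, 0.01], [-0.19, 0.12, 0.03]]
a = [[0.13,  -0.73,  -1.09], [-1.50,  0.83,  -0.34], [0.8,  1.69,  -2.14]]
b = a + [[-0.35, 0.89, 0.92], [1.45, -1.00, 0.35], [-0.99, -1.57, 2.17]]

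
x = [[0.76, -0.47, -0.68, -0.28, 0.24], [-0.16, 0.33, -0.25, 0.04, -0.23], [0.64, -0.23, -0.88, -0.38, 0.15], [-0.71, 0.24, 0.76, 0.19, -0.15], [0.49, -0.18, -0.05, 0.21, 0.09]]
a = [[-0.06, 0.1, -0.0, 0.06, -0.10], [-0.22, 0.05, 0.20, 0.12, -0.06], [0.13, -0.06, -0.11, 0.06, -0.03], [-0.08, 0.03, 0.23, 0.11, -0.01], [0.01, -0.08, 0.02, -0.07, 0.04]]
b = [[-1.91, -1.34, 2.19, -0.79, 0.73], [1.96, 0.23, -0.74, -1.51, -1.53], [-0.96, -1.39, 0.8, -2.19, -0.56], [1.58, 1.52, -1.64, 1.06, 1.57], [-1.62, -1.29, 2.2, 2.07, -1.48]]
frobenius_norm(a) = 0.51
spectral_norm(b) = 5.80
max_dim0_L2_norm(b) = 3.68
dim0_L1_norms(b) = [8.03, 5.77, 7.57, 7.62, 5.87]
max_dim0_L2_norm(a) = 0.32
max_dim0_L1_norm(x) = 2.76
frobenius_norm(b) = 7.47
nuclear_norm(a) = 0.87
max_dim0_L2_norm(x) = 1.37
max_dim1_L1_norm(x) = 2.43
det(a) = 0.00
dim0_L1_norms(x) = [2.76, 1.45, 2.62, 1.1, 0.86]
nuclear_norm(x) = 3.07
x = b @ a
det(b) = 9.99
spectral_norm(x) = 2.01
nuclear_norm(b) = 13.22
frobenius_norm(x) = 2.14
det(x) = 0.00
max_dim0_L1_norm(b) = 8.03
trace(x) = 0.49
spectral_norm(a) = 0.45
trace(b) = -1.30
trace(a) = 0.03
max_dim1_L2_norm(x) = 1.18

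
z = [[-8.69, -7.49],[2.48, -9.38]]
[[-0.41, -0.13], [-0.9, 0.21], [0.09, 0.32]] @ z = [[3.24, 4.29],[8.34, 4.77],[0.01, -3.68]]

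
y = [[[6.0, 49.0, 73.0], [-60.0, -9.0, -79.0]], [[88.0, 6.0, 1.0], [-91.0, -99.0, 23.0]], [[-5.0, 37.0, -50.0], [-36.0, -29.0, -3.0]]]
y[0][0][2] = 73.0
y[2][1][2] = -3.0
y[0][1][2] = -79.0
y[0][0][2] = 73.0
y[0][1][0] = -60.0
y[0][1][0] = -60.0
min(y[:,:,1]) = -99.0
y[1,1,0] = -91.0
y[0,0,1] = 49.0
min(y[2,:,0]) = -36.0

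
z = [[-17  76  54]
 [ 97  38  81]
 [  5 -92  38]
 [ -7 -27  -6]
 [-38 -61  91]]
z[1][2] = 81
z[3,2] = -6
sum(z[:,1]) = -66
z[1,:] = [97, 38, 81]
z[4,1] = -61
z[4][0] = -38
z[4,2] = 91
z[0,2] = 54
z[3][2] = -6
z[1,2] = 81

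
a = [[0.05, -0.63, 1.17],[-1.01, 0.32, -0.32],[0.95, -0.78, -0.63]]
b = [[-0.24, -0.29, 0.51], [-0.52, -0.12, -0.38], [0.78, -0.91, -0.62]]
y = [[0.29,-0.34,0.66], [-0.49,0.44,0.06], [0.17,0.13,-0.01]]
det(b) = 0.53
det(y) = -0.10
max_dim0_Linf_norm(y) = 0.66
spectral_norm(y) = 0.90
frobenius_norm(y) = 1.06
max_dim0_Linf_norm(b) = 0.91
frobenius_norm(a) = 2.21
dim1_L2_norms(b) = [0.63, 0.66, 1.35]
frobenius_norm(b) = 1.63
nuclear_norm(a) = 3.54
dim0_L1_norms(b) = [1.54, 1.32, 1.51]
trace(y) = 0.72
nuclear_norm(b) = 2.62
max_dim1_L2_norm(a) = 1.38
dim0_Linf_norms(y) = [0.49, 0.44, 0.66]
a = y + b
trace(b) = -0.98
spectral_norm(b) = 1.36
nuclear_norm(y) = 1.62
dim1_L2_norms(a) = [1.33, 1.11, 1.38]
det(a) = 1.14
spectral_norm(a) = 1.64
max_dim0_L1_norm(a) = 2.12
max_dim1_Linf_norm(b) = 0.91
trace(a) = -0.26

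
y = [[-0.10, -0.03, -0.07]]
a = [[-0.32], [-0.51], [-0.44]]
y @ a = [[0.08]]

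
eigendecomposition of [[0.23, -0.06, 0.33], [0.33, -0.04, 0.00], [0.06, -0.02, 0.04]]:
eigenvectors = [[-0.61,  -0.06,  -0.33],[-0.78,  0.97,  -0.95],[-0.12,  0.23,  -0.02]]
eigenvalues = [0.22, -0.06, 0.07]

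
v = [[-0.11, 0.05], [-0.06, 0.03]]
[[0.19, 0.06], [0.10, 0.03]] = v@[[-2.13, -0.29],[-0.82, 0.50]]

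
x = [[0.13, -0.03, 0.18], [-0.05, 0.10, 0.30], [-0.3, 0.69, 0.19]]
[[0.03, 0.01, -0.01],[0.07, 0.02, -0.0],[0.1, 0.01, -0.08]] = x@[[-0.01, 0.01, -0.16], [0.08, 0.01, -0.19], [0.2, 0.05, 0.03]]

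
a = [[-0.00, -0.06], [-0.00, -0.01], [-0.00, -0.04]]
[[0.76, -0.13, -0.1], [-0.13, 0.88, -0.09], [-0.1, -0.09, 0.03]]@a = [[0.0, -0.04], [0.0, 0.00], [0.00, 0.01]]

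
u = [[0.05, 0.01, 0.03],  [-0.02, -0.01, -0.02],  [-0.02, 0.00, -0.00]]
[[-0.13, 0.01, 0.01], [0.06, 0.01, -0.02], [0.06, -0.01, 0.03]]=u @ [[-2.96, 0.73, -1.38], [-2.42, -0.43, -0.24], [1.25, -0.88, 2.67]]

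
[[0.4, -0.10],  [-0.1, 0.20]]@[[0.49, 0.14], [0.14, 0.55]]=[[0.18, 0.0], [-0.02, 0.10]]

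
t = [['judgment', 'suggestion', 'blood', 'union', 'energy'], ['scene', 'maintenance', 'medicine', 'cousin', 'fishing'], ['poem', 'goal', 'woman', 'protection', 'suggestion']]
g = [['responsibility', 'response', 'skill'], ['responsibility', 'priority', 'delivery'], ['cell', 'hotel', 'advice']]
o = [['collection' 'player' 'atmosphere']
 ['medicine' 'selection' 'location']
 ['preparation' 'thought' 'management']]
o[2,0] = 'preparation'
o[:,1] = ['player', 'selection', 'thought']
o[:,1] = ['player', 'selection', 'thought']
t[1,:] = ['scene', 'maintenance', 'medicine', 'cousin', 'fishing']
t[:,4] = ['energy', 'fishing', 'suggestion']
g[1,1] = 'priority'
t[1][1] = 'maintenance'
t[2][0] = 'poem'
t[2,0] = 'poem'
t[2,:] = ['poem', 'goal', 'woman', 'protection', 'suggestion']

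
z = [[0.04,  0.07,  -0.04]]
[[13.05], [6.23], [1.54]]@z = [[0.52, 0.91, -0.52],[0.25, 0.44, -0.25],[0.06, 0.11, -0.06]]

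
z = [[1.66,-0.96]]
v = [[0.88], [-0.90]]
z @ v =[[2.32]]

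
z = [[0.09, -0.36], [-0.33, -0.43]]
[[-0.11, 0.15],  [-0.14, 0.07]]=z @ [[0.02, 0.25], [0.30, -0.35]]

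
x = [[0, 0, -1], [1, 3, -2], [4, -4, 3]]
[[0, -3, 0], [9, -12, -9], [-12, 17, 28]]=x@[[0, 0, 3], [3, -2, -4], [0, 3, 0]]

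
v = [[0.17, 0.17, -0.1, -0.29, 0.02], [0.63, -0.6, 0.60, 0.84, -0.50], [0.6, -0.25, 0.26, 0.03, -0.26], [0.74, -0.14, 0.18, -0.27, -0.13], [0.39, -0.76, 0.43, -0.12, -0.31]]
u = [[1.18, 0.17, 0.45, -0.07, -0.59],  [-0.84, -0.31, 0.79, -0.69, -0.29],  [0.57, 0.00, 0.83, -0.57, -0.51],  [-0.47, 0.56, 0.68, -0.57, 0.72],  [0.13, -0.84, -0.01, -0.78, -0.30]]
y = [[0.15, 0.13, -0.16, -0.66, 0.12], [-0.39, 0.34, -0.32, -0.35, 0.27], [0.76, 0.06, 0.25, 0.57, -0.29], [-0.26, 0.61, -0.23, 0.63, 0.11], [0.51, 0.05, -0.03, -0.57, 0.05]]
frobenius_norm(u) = 2.97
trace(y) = 1.42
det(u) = 0.00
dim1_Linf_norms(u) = [1.18, 0.84, 0.83, 0.72, 0.84]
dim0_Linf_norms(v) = [0.74, 0.76, 0.6, 0.84, 0.5]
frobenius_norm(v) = 2.12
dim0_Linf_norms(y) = [0.76, 0.61, 0.32, 0.66, 0.29]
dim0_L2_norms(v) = [1.22, 1.02, 0.81, 0.94, 0.66]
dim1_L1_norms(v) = [0.75, 3.17, 1.4, 1.46, 2.01]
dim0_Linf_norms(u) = [1.18, 0.84, 0.83, 0.78, 0.72]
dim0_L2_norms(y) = [1.04, 0.71, 0.49, 1.27, 0.43]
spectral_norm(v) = 1.85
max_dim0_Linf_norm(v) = 0.84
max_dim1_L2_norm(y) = 1.03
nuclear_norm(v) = 3.34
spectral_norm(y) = 1.32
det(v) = 0.00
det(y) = 0.00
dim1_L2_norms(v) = [0.39, 1.44, 0.75, 0.83, 1.01]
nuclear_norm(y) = 3.24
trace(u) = 0.83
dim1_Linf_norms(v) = [0.29, 0.84, 0.6, 0.74, 0.76]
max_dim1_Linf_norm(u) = 1.18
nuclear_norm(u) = 5.59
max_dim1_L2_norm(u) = 1.41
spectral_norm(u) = 1.88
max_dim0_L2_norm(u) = 1.63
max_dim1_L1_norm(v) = 3.17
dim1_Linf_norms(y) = [0.66, 0.39, 0.76, 0.63, 0.57]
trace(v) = -0.75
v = u @ y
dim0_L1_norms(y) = [2.07, 1.19, 0.99, 2.78, 0.84]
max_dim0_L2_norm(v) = 1.22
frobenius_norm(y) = 1.90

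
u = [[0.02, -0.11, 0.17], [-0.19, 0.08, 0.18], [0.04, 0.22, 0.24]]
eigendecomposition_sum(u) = [[-0.08, -0.08, 0.06], [-0.08, -0.08, 0.07], [0.05, 0.05, -0.04]] + [[0.15, -0.14, -0.00], [-0.05, 0.05, 0.0], [0.13, -0.12, -0.0]] + [[-0.05, 0.11, 0.11], [-0.05, 0.12, 0.11], [-0.14, 0.29, 0.28]]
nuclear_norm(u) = 0.77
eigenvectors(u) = [[0.63, 0.74, 0.34], [0.67, -0.25, 0.35], [-0.39, 0.62, 0.87]]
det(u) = -0.01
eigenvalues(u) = [-0.2, 0.2, 0.34]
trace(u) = 0.34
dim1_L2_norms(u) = [0.2, 0.27, 0.33]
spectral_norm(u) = 0.39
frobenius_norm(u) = 0.47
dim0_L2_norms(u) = [0.2, 0.26, 0.34]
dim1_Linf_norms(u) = [0.17, 0.19, 0.24]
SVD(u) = [[0.22, 0.7, -0.68], [0.59, 0.46, 0.67], [0.78, -0.54, -0.31]] @ diag([0.39039085456019434, 0.19947278755645168, 0.17806062928176986]) @ [[-0.19, 0.50, 0.84], [-0.48, -0.8, 0.36], [-0.86, 0.33, -0.39]]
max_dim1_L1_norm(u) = 0.5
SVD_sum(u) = [[-0.02,  0.04,  0.07], [-0.04,  0.11,  0.19], [-0.06,  0.15,  0.26]] + [[-0.07, -0.11, 0.05],[-0.04, -0.07, 0.03],[0.05, 0.09, -0.04]] + [[0.1, -0.04, 0.05], [-0.10, 0.04, -0.05], [0.05, -0.02, 0.02]]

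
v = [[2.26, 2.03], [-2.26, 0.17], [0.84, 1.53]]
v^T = [[2.26,-2.26,0.84], [2.03,0.17,1.53]]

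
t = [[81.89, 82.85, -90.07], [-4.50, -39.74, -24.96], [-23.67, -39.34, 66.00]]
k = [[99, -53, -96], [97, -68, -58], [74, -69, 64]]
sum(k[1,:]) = -29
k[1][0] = 97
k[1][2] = -58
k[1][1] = -68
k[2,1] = -69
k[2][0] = 74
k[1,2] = -58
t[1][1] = -39.74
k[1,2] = -58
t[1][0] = -4.5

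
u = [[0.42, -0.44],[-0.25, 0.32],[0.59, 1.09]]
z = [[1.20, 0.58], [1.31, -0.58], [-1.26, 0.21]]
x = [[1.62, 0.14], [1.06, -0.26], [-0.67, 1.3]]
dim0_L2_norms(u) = [0.77, 1.22]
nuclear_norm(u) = 1.94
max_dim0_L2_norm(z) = 2.18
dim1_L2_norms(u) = [0.61, 0.41, 1.24]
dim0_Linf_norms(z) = [1.31, 0.58]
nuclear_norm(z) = 3.01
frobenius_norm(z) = 2.34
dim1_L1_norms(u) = [0.86, 0.57, 1.68]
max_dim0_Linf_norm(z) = 1.31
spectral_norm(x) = 2.12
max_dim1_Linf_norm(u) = 1.09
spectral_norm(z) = 2.18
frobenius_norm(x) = 2.44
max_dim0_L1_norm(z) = 3.77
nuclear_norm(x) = 3.33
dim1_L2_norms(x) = [1.63, 1.09, 1.46]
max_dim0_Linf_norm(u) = 1.09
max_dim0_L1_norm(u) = 1.85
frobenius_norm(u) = 1.44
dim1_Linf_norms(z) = [1.2, 1.31, 1.26]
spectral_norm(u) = 1.27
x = u + z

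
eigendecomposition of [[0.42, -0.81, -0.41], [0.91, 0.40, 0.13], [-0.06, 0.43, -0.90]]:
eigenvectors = [[-0.70+0.00j, -0.70-0.00j, 0.17+0.00j], [-0.03+0.69j, -0.03-0.69j, (-0.2+0j)], [(0.12+0.14j), 0.12-0.14j, 0.97+0.00j]]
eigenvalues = [(0.46+0.89j), (0.46-0.89j), (-1+0j)]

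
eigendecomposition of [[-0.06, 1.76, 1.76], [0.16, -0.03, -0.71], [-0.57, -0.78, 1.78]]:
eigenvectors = [[0.52, -0.96, -0.96],  [-0.28, 0.18, 0.2],  [0.8, -0.23, -0.21]]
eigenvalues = [1.68, 0.04, -0.03]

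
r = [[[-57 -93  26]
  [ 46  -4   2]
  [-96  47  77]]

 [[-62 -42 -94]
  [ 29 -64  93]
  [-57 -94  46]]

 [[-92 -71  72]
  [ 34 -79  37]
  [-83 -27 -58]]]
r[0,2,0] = -96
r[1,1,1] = -64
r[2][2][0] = -83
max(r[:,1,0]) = 46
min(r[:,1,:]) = -79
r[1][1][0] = 29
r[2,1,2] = 37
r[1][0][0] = -62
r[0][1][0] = 46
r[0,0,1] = -93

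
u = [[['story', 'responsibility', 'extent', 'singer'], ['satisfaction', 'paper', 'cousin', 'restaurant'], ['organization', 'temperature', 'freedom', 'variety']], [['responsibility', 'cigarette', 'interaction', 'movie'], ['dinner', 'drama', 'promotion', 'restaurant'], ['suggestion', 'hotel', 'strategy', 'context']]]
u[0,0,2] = 'extent'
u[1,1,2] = 'promotion'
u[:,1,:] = [['satisfaction', 'paper', 'cousin', 'restaurant'], ['dinner', 'drama', 'promotion', 'restaurant']]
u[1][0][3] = 'movie'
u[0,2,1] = 'temperature'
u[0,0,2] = 'extent'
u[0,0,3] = 'singer'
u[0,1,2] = 'cousin'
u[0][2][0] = 'organization'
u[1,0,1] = 'cigarette'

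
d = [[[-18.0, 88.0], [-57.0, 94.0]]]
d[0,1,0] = -57.0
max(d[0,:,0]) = -18.0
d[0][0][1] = 88.0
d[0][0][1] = 88.0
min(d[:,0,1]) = 88.0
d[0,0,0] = -18.0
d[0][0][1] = 88.0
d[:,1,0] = [-57.0]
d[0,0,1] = 88.0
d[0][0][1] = 88.0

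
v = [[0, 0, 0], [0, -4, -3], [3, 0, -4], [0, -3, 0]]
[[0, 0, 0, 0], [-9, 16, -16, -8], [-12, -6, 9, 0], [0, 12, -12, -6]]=v @[[0, -2, 3, 0], [0, -4, 4, 2], [3, 0, 0, 0]]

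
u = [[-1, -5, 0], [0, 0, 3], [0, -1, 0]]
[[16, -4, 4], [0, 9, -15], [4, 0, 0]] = u @ [[4, 4, -4], [-4, 0, 0], [0, 3, -5]]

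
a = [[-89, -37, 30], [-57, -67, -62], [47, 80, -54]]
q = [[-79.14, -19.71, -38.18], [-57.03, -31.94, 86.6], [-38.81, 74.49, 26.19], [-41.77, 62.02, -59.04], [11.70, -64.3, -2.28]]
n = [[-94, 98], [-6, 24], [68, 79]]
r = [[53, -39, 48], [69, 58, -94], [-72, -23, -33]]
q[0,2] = -38.18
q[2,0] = -38.81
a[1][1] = -67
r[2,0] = -72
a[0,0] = -89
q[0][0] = -79.14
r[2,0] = -72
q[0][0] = -79.14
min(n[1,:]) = -6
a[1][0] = -57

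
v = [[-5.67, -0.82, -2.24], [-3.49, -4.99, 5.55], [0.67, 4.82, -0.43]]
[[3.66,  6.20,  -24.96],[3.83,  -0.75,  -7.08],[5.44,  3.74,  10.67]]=v @[[-1.30,-1.21,3.13],[1.41,0.94,2.00],[1.14,-0.05,2.49]]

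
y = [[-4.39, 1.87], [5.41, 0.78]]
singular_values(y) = [6.99, 1.94]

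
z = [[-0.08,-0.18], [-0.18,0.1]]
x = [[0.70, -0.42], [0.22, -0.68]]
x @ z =[[0.02, -0.17], [0.10, -0.11]]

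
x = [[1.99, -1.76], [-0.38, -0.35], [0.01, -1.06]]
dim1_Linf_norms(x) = [1.99, 0.38, 1.06]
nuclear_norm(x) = 3.68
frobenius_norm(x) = 2.91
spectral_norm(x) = 2.76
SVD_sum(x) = [[1.84, -1.91], [-0.01, 0.01], [0.53, -0.55]] + [[0.15, 0.15], [-0.37, -0.36], [-0.52, -0.51]]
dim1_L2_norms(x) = [2.66, 0.52, 1.06]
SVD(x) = [[-0.96, 0.23], [0.0, -0.56], [-0.28, -0.79]] @ diag([2.7579455343269, 0.917625429947488]) @ [[-0.69, 0.72], [0.72, 0.69]]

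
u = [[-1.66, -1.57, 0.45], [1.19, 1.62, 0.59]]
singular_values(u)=[3.03, 0.79]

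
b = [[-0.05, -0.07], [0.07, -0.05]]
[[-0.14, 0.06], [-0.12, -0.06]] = b@[[-0.21, -0.96], [2.18, -0.23]]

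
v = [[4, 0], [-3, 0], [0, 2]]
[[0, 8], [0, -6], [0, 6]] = v@[[0, 2], [0, 3]]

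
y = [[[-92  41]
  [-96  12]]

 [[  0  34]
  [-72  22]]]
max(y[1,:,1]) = 34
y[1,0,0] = 0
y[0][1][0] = -96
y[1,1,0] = -72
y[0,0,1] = 41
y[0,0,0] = -92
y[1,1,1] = 22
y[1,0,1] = 34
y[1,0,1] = 34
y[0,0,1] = 41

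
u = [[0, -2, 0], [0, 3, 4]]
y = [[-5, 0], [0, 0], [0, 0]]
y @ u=[[0, 10, 0], [0, 0, 0], [0, 0, 0]]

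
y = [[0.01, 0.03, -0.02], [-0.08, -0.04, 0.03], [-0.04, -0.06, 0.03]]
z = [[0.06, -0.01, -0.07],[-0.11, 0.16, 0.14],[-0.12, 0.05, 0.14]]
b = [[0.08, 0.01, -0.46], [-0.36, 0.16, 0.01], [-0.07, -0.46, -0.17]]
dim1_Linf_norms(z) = [0.07, 0.16, 0.14]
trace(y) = 0.00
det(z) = -0.00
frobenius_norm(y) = 0.13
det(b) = -0.08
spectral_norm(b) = 0.57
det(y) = -0.00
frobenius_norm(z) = 0.32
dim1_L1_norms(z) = [0.14, 0.41, 0.31]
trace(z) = 0.36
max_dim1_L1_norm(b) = 0.7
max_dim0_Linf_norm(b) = 0.46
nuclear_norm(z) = 0.39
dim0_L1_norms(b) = [0.51, 0.63, 0.64]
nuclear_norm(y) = 0.16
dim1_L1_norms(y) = [0.06, 0.15, 0.13]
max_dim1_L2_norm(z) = 0.24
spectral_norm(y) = 0.12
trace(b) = 0.07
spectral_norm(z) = 0.31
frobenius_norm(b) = 0.79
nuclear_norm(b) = 1.34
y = z @ b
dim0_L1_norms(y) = [0.13, 0.13, 0.08]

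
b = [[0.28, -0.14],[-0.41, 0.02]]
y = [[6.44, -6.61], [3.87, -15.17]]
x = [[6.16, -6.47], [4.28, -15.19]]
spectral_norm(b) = 0.51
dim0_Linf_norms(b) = [0.41, 0.14]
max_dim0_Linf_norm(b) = 0.41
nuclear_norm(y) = 21.78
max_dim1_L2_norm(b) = 0.41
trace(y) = -8.73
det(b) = -0.05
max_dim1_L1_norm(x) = 19.47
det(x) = -65.88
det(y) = -72.11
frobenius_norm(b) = 0.52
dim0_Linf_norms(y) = [6.44, 15.17]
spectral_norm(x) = 17.75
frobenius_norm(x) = 18.13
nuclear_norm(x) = 21.46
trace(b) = 0.30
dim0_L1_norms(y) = [10.31, 21.78]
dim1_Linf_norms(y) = [6.61, 15.17]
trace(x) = -9.03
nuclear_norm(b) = 0.61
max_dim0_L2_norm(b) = 0.5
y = b + x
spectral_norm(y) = 17.71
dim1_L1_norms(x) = [12.63, 19.47]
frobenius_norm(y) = 18.17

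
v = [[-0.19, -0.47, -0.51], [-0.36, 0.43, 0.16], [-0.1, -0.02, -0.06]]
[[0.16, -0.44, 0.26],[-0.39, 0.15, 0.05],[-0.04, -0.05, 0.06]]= v @ [[0.43, 0.04, -0.6], [-0.58, 0.1, -0.42], [0.07, 0.75, 0.10]]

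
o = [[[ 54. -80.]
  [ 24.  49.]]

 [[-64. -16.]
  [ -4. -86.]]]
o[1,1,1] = -86.0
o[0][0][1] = -80.0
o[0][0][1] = -80.0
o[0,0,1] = -80.0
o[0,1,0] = 24.0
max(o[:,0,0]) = 54.0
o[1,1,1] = -86.0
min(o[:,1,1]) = -86.0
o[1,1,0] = -4.0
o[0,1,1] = 49.0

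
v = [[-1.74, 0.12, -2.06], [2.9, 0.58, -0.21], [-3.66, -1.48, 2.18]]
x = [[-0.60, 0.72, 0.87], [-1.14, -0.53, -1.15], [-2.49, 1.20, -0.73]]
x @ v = [[-0.05, -0.94, 2.98],[4.66, 1.26, -0.05],[10.48, 1.48, 3.29]]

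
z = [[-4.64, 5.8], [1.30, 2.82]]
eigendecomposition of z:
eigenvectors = [[-0.99, -0.57], [0.15, -0.82]]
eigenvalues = [-5.54, 3.72]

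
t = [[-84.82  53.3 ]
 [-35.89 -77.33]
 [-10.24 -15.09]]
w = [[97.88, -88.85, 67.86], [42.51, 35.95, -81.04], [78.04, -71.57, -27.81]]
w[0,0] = 97.88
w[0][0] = 97.88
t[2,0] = -10.24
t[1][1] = -77.33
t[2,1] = -15.09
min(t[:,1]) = -77.33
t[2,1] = -15.09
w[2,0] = 78.04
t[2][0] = -10.24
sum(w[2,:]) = -21.339999999999986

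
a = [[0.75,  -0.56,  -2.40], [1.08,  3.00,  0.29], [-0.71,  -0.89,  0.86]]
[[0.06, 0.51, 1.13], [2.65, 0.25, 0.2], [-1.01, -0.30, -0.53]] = a@ [[0.39, 0.09, 0.41], [0.75, 0.07, -0.05], [-0.08, -0.2, -0.33]]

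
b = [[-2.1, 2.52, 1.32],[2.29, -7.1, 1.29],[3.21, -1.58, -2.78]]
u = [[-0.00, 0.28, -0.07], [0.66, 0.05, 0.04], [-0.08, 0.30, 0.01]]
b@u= [[1.56, -0.07, 0.26], [-4.79, 0.67, -0.43], [-0.82, -0.01, -0.32]]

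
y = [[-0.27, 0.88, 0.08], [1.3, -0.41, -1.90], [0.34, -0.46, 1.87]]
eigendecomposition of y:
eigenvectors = [[-0.54,0.69,-0.21], [0.83,0.72,-0.64], [0.16,0.08,0.74]]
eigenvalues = [-1.63, 0.65, 2.18]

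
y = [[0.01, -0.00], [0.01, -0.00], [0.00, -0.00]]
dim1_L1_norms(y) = [0.01, 0.01, 0.0]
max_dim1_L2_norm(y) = 0.01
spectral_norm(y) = 0.01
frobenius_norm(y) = 0.01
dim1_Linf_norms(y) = [0.01, 0.01, 0.0]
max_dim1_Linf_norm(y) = 0.01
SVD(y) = [[-0.71,-0.71], [-0.71,0.71], [0.0,0.0]] @ diag([0.014142135623730952, -0.0]) @ [[-1.0, -0.0], [0.0, 1.00]]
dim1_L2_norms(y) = [0.01, 0.01, 0.0]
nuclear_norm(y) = 0.01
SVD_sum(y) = [[0.01,  0.00], [0.01,  0.0], [0.0,  0.00]] + [[-0.0, 0.00], [-0.0, -0.00], [-0.00, -0.0]]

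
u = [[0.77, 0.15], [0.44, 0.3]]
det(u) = 0.165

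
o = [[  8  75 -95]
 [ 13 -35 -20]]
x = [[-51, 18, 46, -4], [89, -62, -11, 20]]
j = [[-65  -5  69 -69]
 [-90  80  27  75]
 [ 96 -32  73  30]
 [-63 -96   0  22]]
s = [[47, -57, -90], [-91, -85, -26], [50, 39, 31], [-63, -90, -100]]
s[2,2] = 31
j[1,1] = 80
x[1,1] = -62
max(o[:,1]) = 75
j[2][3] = 30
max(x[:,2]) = 46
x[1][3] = 20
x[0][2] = 46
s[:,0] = [47, -91, 50, -63]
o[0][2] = -95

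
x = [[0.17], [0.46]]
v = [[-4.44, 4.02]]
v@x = [[1.09]]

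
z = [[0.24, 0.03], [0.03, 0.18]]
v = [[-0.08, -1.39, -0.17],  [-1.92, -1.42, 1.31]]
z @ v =[[-0.08, -0.38, -0.0], [-0.35, -0.3, 0.23]]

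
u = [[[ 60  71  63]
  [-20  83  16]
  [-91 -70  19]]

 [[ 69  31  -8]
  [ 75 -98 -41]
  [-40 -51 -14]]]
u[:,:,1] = [[71, 83, -70], [31, -98, -51]]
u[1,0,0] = 69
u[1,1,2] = -41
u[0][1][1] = 83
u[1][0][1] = 31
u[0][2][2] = 19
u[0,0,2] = 63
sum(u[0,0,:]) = 194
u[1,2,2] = -14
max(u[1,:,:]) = 75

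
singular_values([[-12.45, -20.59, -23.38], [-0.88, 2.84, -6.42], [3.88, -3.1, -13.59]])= [35.3, 10.95, 4.35]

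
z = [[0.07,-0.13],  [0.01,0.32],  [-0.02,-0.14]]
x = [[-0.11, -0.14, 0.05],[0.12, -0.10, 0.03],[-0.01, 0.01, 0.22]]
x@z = [[-0.01,-0.04], [0.01,-0.05], [-0.00,-0.03]]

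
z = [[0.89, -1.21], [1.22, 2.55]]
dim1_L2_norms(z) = [1.5, 2.83]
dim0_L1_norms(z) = [2.11, 3.76]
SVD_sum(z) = [[-0.27, -0.84],[0.86, 2.67]] + [[1.16, -0.37], [0.36, -0.12]]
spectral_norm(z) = 2.94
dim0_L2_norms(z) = [1.51, 2.82]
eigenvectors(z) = [[0.48-0.52j,0.48+0.52j], [(-0.71+0j),-0.71-0.00j]]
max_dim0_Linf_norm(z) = 2.55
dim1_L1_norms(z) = [2.1, 3.77]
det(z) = 3.75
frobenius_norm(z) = 3.20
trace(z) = 3.44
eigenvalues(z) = [(1.72+0.89j), (1.72-0.89j)]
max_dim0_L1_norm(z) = 3.76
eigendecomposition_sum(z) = [[(0.44+1.25j),-0.60+1.17j], [(0.61-1.18j),1.27-0.36j]] + [[(0.44-1.25j), -0.61-1.17j], [(0.61+1.18j), 1.27+0.36j]]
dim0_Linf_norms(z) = [1.22, 2.55]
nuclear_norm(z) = 4.21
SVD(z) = [[-0.30, 0.95], [0.95, 0.30]] @ diag([2.935869993379653, 1.2758398731709861]) @ [[0.31, 0.95], [0.95, -0.31]]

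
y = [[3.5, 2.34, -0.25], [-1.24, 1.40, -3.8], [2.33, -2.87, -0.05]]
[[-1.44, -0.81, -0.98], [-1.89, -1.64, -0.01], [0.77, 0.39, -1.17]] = y@[[-0.13, -0.07, -0.35], [-0.38, -0.20, 0.12], [0.40, 0.38, 0.16]]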